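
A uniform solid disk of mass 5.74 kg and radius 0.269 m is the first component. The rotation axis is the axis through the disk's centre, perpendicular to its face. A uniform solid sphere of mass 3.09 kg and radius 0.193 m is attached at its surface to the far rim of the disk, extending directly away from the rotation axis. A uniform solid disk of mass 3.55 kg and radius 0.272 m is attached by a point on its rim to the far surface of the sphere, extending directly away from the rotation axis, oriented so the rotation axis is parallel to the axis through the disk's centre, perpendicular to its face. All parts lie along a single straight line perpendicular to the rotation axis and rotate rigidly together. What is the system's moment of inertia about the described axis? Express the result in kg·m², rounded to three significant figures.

4.10

Solid disk: I_cm = (1/2)MR² = (1/2)(5.74)(0.269)² = 0.20768 kg·m²; axis through the centre, so I = 0.20768 kg·m².
Solid sphere: I_cm = (2/5)MR² = (2/5)(3.09)(0.193)² = 0.04604 kg·m²; centre at d = 0.269 + 0.193 = 0.462 m, so I = I_cm + Md² gives I = 0.04604 + (3.09)(0.462)² = 0.70558 kg·m².
Solid disk: I_cm = (1/2)MR² = (1/2)(3.55)(0.272)² = 0.13132 kg·m²; centre at d = 0.269 + 0.193 + 0.193 + 0.272 = 0.927 m, so I = I_cm + Md² gives I = 0.13132 + (3.55)(0.927)² = 3.1819 kg·m².
Total I = 0.20768 + 0.70558 + 3.1819 = 4.0952 kg·m².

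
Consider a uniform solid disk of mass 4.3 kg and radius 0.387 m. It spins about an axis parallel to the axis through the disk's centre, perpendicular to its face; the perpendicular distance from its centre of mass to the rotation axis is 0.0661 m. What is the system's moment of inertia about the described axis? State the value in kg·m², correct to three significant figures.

0.341

I_cm = (1/2)MR² = (1/2)(4.3)(0.387)² = 0.322 kg·m²; centre at d = 0.0661 m, so I = I_cm + Md² gives I = 0.322 + (4.3)(0.0661)² = 0.34079 kg·m².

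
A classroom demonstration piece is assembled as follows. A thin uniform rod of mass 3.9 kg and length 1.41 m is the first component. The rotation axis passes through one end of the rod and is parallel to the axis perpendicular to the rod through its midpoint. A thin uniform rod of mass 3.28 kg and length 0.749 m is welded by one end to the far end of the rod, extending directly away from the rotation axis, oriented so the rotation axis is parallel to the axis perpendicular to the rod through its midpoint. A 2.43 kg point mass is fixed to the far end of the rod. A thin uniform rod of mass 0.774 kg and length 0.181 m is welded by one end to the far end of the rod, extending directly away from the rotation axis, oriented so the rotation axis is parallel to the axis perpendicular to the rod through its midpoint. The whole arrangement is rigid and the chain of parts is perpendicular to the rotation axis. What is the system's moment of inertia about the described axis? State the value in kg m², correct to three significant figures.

Thin rod: I_cm = (1/12)ML² = (1/12)(3.9)(1.41)² = 0.64613 kg m²; centre at d = 0.705 m, so the parallel axis theorem gives I = 0.64613 + (3.9)(0.705)² = 2.5845 kg m².
Thin rod: I_cm = (1/12)ML² = (1/12)(3.28)(0.749)² = 0.15334 kg m²; centre at d = 0.705 + 0.705 + 0.3745 = 1.7845 m, so the parallel axis theorem gives I = 0.15334 + (3.28)(1.7845)² = 10.598 kg m².
Point mass: I_cm = 0; centre at d = 0.705 + 0.705 + 0.3745 + 0.3745 = 2.159 m, so the parallel axis theorem gives I = 0 + (2.43)(2.159)² = 11.327 kg m².
Thin rod: I_cm = (1/12)ML² = (1/12)(0.774)(0.181)² = 0.0021131 kg m²; centre at d = 0.705 + 0.705 + 0.3745 + 0.3745 + 0.0905 = 2.2495 m, so the parallel axis theorem gives I = 0.0021131 + (0.774)(2.2495)² = 3.9187 kg m².
Total I = 2.5845 + 10.598 + 11.327 + 3.9187 = 28.428 kg m².

28.4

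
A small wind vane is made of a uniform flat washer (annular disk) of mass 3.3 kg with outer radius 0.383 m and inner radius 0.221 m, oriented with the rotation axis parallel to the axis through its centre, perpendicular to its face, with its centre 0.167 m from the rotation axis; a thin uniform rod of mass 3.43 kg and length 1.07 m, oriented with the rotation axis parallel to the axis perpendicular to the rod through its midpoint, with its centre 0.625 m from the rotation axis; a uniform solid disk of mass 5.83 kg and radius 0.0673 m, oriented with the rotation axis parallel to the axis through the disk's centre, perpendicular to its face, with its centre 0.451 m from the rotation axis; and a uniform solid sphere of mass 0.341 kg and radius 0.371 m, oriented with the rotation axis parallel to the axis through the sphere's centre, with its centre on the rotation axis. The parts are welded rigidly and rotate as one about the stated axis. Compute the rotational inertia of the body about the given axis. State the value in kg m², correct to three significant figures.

3.30

Annular disk: I_cm = (1/2)M(R²+r²) = (1/2)(3.3)[(0.383)² + (0.221)²] = 0.32262 kg m²; centre at d = 0.167 m, so I = I_cm + Md² gives I = 0.32262 + (3.3)(0.167)² = 0.41466 kg m².
Thin rod: I_cm = (1/12)ML² = (1/12)(3.43)(1.07)² = 0.32725 kg m²; centre at d = 0.625 m, so I = I_cm + Md² gives I = 0.32725 + (3.43)(0.625)² = 1.6671 kg m².
Solid disk: I_cm = (1/2)MR² = (1/2)(5.83)(0.0673)² = 0.013203 kg m²; centre at d = 0.451 m, so I = I_cm + Md² gives I = 0.013203 + (5.83)(0.451)² = 1.199 kg m².
Solid sphere: I_cm = (2/5)MR² = (2/5)(0.341)(0.371)² = 0.018774 kg m²; axis through the centre, so I = 0.018774 kg m².
Total I = 0.41466 + 1.6671 + 1.199 + 0.018774 = 3.2996 kg m².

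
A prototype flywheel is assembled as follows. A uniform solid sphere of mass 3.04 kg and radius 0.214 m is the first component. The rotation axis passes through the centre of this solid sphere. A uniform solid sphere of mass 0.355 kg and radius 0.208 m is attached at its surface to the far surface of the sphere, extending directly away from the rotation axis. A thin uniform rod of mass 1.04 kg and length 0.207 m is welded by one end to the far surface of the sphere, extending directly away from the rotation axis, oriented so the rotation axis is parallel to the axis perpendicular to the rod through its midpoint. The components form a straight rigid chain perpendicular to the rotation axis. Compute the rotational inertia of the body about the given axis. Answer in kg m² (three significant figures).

Solid sphere: I_cm = (2/5)MR² = (2/5)(3.04)(0.214)² = 0.055688 kg m²; axis through the centre, so I = 0.055688 kg m².
Solid sphere: I_cm = (2/5)MR² = (2/5)(0.355)(0.208)² = 0.0061435 kg m²; centre at d = 0.214 + 0.208 = 0.422 m, so I = I_cm + Md² gives I = 0.0061435 + (0.355)(0.422)² = 0.069363 kg m².
Thin rod: I_cm = (1/12)ML² = (1/12)(1.04)(0.207)² = 0.0037136 kg m²; centre at d = 0.214 + 0.208 + 0.208 + 0.1035 = 0.7335 m, so I = I_cm + Md² gives I = 0.0037136 + (1.04)(0.7335)² = 0.56326 kg m².
Total I = 0.055688 + 0.069363 + 0.56326 = 0.68831 kg m².

0.688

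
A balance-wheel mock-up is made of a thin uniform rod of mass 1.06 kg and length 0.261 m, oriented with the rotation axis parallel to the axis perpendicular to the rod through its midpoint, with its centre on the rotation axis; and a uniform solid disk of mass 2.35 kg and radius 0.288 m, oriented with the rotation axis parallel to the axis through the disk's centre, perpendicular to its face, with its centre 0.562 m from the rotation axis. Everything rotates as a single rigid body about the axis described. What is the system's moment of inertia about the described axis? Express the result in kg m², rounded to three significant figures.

0.846

Thin rod: I_cm = (1/12)ML² = (1/12)(1.06)(0.261)² = 0.0060174 kg m²; axis through the centre, so I = 0.0060174 kg m².
Solid disk: I_cm = (1/2)MR² = (1/2)(2.35)(0.288)² = 0.097459 kg m²; centre at d = 0.562 m, so the parallel axis theorem gives I = 0.097459 + (2.35)(0.562)² = 0.83969 kg m².
Total I = 0.0060174 + 0.83969 = 0.84571 kg m².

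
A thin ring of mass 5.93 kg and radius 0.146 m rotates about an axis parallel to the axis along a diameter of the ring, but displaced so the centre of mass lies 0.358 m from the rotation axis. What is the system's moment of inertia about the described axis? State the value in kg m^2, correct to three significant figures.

0.823

I_cm = (1/2)MR² = (1/2)(5.93)(0.146)² = 0.063202 kg m^2; centre at d = 0.358 m, so the parallel axis theorem gives I = 0.063202 + (5.93)(0.358)² = 0.82321 kg m^2.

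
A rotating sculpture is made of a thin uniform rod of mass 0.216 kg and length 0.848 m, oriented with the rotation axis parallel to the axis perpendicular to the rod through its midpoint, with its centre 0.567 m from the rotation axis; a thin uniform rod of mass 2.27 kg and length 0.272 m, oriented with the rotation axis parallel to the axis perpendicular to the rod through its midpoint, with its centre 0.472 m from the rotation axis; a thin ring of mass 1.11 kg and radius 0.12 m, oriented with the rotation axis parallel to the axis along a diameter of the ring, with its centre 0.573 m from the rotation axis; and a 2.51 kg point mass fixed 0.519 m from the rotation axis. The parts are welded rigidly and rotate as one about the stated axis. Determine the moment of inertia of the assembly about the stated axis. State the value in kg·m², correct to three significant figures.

Thin rod: I_cm = (1/12)ML² = (1/12)(0.216)(0.848)² = 0.012944 kg·m²; centre at d = 0.567 m, so the parallel axis theorem gives I = 0.012944 + (0.216)(0.567)² = 0.082385 kg·m².
Thin rod: I_cm = (1/12)ML² = (1/12)(2.27)(0.272)² = 0.013995 kg·m²; centre at d = 0.472 m, so the parallel axis theorem gives I = 0.013995 + (2.27)(0.472)² = 0.51971 kg·m².
Thin ring: I_cm = (1/2)MR² = (1/2)(1.11)(0.12)² = 0.007992 kg·m²; centre at d = 0.573 m, so the parallel axis theorem gives I = 0.007992 + (1.11)(0.573)² = 0.37244 kg·m².
Point mass: I_cm = 0; centre at d = 0.519 m, so the parallel axis theorem gives I = 0 + (2.51)(0.519)² = 0.6761 kg·m².
Total I = 0.082385 + 0.51971 + 0.37244 + 0.6761 = 1.6506 kg·m².

1.65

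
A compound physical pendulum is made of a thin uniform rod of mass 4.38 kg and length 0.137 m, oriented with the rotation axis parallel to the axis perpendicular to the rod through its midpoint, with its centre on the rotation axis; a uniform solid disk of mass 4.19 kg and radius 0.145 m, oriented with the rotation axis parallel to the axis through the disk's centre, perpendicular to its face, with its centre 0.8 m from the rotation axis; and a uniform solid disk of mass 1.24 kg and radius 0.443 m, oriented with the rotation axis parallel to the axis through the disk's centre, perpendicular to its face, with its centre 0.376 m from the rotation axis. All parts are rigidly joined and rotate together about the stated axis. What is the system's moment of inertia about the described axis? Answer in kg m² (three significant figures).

3.03

Thin rod: I_cm = (1/12)ML² = (1/12)(4.38)(0.137)² = 0.0068507 kg m²; axis through the centre, so I = 0.0068507 kg m².
Solid disk: I_cm = (1/2)MR² = (1/2)(4.19)(0.145)² = 0.044047 kg m²; centre at d = 0.8 m, so I = I_cm + Md² gives I = 0.044047 + (4.19)(0.8)² = 2.7256 kg m².
Solid disk: I_cm = (1/2)MR² = (1/2)(1.24)(0.443)² = 0.12167 kg m²; centre at d = 0.376 m, so I = I_cm + Md² gives I = 0.12167 + (1.24)(0.376)² = 0.29698 kg m².
Total I = 0.0068507 + 2.7256 + 0.29698 = 3.0295 kg m².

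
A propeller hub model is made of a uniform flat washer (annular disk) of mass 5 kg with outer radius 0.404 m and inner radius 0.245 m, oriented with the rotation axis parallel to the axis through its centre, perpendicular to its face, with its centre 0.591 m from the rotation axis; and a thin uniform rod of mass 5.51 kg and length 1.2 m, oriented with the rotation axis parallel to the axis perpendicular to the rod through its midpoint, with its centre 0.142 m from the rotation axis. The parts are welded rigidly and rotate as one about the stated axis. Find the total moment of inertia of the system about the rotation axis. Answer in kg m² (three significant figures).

Annular disk: I_cm = (1/2)M(R²+r²) = (1/2)(5)[(0.404)² + (0.245)²] = 0.5581 kg m²; centre at d = 0.591 m, so I = I_cm + Md² gives I = 0.5581 + (5)(0.591)² = 2.3045 kg m².
Thin rod: I_cm = (1/12)ML² = (1/12)(5.51)(1.2)² = 0.6612 kg m²; centre at d = 0.142 m, so I = I_cm + Md² gives I = 0.6612 + (5.51)(0.142)² = 0.7723 kg m².
Total I = 2.3045 + 0.7723 = 3.0768 kg m².

3.08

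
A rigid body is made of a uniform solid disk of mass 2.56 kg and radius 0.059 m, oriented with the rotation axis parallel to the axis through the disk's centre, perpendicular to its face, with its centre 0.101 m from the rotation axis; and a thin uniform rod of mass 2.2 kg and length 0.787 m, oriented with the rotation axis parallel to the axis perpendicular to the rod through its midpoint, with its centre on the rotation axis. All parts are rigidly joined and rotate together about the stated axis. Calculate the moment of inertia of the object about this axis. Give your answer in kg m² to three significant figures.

0.144

Solid disk: I_cm = (1/2)MR² = (1/2)(2.56)(0.059)² = 0.0044557 kg m²; centre at d = 0.101 m, so the parallel axis theorem gives I = 0.0044557 + (2.56)(0.101)² = 0.03057 kg m².
Thin rod: I_cm = (1/12)ML² = (1/12)(2.2)(0.787)² = 0.11355 kg m²; axis through the centre, so I = 0.11355 kg m².
Total I = 0.03057 + 0.11355 = 0.14412 kg m².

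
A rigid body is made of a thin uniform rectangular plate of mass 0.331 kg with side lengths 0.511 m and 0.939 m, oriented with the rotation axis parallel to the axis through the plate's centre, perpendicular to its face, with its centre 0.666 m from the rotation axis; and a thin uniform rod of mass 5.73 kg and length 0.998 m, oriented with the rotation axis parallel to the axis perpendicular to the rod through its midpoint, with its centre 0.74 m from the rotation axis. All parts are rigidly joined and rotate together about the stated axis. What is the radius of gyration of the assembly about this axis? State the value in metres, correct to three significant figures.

Rectangular plate: I_cm = (1/12)M(a²+b²) = (1/12)(0.331)[(0.511)² + (0.939)²] = 0.031523 kg m²; centre at d = 0.666 m, so I = I_cm + Md² gives I = 0.031523 + (0.331)(0.666)² = 0.17834 kg m².
Thin rod: I_cm = (1/12)ML² = (1/12)(5.73)(0.998)² = 0.47559 kg m²; centre at d = 0.74 m, so I = I_cm + Md² gives I = 0.47559 + (5.73)(0.74)² = 3.6133 kg m².
Total I = 3.7917 kg m²; total mass M = 6.061 kg.
k = √(I/M) = √(3.7917/6.061) = 0.79094 m.

0.791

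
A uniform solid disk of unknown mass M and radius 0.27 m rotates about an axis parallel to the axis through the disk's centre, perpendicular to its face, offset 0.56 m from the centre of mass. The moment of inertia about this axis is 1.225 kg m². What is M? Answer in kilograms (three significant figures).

I = I_cm + Md² = (1/2)MR² + Md² = M·[0.5·(0.27)² + (0.56)²] = M·0.35005.
So M = 1.225 / 0.35005 = 3.4995 kg.

3.50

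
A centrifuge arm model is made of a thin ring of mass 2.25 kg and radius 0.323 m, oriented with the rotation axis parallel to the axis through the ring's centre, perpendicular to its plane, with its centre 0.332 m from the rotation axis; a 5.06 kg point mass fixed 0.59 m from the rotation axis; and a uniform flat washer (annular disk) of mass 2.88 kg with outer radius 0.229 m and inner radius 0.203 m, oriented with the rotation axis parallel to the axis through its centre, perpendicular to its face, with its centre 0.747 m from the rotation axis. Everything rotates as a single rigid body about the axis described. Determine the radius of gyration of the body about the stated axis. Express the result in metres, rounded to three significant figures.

0.625

Thin ring: I_cm = MR² = (2.25)(0.323)² = 0.23474 kg m^2; centre at d = 0.332 m, so I = I_cm + Md² gives I = 0.23474 + (2.25)(0.332)² = 0.48274 kg m^2.
Point mass: I_cm = 0; centre at d = 0.59 m, so I = I_cm + Md² gives I = 0 + (5.06)(0.59)² = 1.7614 kg m^2.
Annular disk: I_cm = (1/2)M(R²+r²) = (1/2)(2.88)[(0.229)² + (0.203)²] = 0.13486 kg m^2; centre at d = 0.747 m, so I = I_cm + Md² gives I = 0.13486 + (2.88)(0.747)² = 1.7419 kg m^2.
Total I = 3.9861 kg m^2; total mass M = 10.19 kg.
k = √(I/M) = √(3.9861/10.19) = 0.62544 m.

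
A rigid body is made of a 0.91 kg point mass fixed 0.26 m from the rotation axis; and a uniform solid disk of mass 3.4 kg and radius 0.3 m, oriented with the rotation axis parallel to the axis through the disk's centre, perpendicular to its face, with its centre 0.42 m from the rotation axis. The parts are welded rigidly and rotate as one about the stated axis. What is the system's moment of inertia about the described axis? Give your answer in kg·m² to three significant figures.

Point mass: I_cm = 0; centre at d = 0.26 m, so I = I_cm + Md² gives I = 0 + (0.91)(0.26)² = 0.061516 kg·m².
Solid disk: I_cm = (1/2)MR² = (1/2)(3.4)(0.3)² = 0.153 kg·m²; centre at d = 0.42 m, so I = I_cm + Md² gives I = 0.153 + (3.4)(0.42)² = 0.75276 kg·m².
Total I = 0.061516 + 0.75276 = 0.81428 kg·m².

0.814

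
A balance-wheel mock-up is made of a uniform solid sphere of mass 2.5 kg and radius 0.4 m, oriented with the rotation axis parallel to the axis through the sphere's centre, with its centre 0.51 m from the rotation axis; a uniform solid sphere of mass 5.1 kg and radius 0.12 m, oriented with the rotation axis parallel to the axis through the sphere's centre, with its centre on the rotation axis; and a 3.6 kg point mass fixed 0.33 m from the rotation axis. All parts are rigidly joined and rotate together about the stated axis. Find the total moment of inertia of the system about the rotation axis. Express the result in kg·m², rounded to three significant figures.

Solid sphere: I_cm = (2/5)MR² = (2/5)(2.5)(0.4)² = 0.16 kg·m²; centre at d = 0.51 m, so the parallel axis theorem gives I = 0.16 + (2.5)(0.51)² = 0.81025 kg·m².
Solid sphere: I_cm = (2/5)MR² = (2/5)(5.1)(0.12)² = 0.029376 kg·m²; axis through the centre, so I = 0.029376 kg·m².
Point mass: I_cm = 0; centre at d = 0.33 m, so the parallel axis theorem gives I = 0 + (3.6)(0.33)² = 0.39204 kg·m².
Total I = 0.81025 + 0.029376 + 0.39204 = 1.2317 kg·m².

1.23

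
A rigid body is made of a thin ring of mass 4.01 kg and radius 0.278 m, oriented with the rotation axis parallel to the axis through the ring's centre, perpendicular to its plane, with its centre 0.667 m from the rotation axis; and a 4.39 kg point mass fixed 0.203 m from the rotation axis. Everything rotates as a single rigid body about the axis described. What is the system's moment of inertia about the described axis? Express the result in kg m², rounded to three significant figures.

Thin ring: I_cm = MR² = (4.01)(0.278)² = 0.30991 kg m²; centre at d = 0.667 m, so I = I_cm + Md² gives I = 0.30991 + (4.01)(0.667)² = 2.0939 kg m².
Point mass: I_cm = 0; centre at d = 0.203 m, so I = I_cm + Md² gives I = 0 + (4.39)(0.203)² = 0.18091 kg m².
Total I = 2.0939 + 0.18091 = 2.2748 kg m².

2.27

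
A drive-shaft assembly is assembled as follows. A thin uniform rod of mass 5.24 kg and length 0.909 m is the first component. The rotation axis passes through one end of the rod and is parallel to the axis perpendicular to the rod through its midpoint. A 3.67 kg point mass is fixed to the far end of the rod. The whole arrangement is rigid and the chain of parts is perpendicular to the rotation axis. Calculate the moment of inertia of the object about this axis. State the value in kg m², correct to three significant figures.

4.48

Thin rod: I_cm = (1/12)ML² = (1/12)(5.24)(0.909)² = 0.36081 kg m²; centre at d = 0.4545 m, so the parallel axis theorem gives I = 0.36081 + (5.24)(0.4545)² = 1.4432 kg m².
Point mass: I_cm = 0; centre at d = 0.4545 + 0.4545 = 0.909 m, so the parallel axis theorem gives I = 0 + (3.67)(0.909)² = 3.0325 kg m².
Total I = 1.4432 + 3.0325 = 4.4757 kg m².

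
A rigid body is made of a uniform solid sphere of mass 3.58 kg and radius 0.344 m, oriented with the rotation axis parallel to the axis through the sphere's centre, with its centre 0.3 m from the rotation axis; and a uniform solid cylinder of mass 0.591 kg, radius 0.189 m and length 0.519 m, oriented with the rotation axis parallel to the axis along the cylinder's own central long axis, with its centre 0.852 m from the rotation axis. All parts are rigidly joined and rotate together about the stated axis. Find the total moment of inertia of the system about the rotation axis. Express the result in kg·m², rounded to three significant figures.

0.931

Solid sphere: I_cm = (2/5)MR² = (2/5)(3.58)(0.344)² = 0.16946 kg·m²; centre at d = 0.3 m, so I = I_cm + Md² gives I = 0.16946 + (3.58)(0.3)² = 0.49166 kg·m².
Solid cylinder: I_cm = (1/2)MR² = (1/2)(0.591)(0.189)² = 0.010556 kg·m²; centre at d = 0.852 m, so I = I_cm + Md² gives I = 0.010556 + (0.591)(0.852)² = 0.43956 kg·m².
Total I = 0.49166 + 0.43956 = 0.93122 kg·m².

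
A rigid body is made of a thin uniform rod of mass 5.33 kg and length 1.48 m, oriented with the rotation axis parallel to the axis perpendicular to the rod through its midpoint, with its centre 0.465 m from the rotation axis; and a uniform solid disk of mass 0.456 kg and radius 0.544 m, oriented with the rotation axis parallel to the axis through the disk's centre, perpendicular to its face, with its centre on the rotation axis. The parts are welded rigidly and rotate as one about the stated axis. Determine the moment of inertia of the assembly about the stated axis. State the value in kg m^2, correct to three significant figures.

2.19

Thin rod: I_cm = (1/12)ML² = (1/12)(5.33)(1.48)² = 0.9729 kg m^2; centre at d = 0.465 m, so the parallel axis theorem gives I = 0.9729 + (5.33)(0.465)² = 2.1254 kg m^2.
Solid disk: I_cm = (1/2)MR² = (1/2)(0.456)(0.544)² = 0.067473 kg m^2; axis through the centre, so I = 0.067473 kg m^2.
Total I = 2.1254 + 0.067473 = 2.1929 kg m^2.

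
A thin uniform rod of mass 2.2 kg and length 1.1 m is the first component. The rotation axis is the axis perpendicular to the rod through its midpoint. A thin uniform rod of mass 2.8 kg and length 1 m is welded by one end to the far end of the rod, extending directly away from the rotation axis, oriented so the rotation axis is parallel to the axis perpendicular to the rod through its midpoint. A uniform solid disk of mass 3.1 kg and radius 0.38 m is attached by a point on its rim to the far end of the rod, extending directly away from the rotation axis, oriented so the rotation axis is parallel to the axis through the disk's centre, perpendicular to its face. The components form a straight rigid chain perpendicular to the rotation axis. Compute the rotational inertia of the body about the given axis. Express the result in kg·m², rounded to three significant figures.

Thin rod: I_cm = (1/12)ML² = (1/12)(2.2)(1.1)² = 0.22183 kg·m²; axis through the centre, so I = 0.22183 kg·m².
Thin rod: I_cm = (1/12)ML² = (1/12)(2.8)(1)² = 0.23333 kg·m²; centre at d = 0.55 + 0.5 = 1.05 m, so I = I_cm + Md² gives I = 0.23333 + (2.8)(1.05)² = 3.3203 kg·m².
Solid disk: I_cm = (1/2)MR² = (1/2)(3.1)(0.38)² = 0.22382 kg·m²; centre at d = 0.55 + 0.5 + 0.5 + 0.38 = 1.93 m, so I = I_cm + Md² gives I = 0.22382 + (3.1)(1.93)² = 11.771 kg·m².
Total I = 0.22183 + 3.3203 + 11.771 = 15.313 kg·m².

15.3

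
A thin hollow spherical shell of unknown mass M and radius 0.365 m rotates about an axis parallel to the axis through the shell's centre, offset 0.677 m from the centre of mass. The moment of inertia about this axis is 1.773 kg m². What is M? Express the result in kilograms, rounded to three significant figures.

3.24

I = I_cm + Md² = (2/3)MR² + Md² = M·[0.666667·(0.365)² + (0.677)²] = M·0.54715.
So M = 1.773 / 0.54715 = 3.2405 kg.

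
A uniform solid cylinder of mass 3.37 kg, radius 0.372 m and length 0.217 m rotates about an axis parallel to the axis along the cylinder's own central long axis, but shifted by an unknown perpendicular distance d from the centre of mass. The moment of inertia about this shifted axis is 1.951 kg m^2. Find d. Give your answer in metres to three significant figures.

0.714

About the centre-of-mass axis, I_cm = (1/2)MR² = (1/2)(3.37)(0.372)² = 0.23318 kg m^2.
Parallel axis theorem: I = I_cm + Md², so Md² = 1.951 − 0.23318 = 1.7178 kg m^2.
d = √(1.7178 / 3.37) = 0.71396 m.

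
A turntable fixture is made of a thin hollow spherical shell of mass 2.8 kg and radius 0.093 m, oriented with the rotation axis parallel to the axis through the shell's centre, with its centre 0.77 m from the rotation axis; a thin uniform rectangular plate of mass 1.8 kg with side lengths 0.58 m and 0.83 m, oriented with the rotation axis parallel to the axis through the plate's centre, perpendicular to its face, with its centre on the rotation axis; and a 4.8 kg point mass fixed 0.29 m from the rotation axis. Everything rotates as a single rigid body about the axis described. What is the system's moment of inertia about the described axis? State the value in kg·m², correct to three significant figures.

2.23

Spherical shell: I_cm = (2/3)MR² = (2/3)(2.8)(0.093)² = 0.016145 kg·m²; centre at d = 0.77 m, so I = I_cm + Md² gives I = 0.016145 + (2.8)(0.77)² = 1.6763 kg·m².
Rectangular plate: I_cm = (1/12)M(a²+b²) = (1/12)(1.8)[(0.58)² + (0.83)²] = 0.15379 kg·m²; axis through the centre, so I = 0.15379 kg·m².
Point mass: I_cm = 0; centre at d = 0.29 m, so I = I_cm + Md² gives I = 0 + (4.8)(0.29)² = 0.40368 kg·m².
Total I = 1.6763 + 0.15379 + 0.40368 = 2.2337 kg·m².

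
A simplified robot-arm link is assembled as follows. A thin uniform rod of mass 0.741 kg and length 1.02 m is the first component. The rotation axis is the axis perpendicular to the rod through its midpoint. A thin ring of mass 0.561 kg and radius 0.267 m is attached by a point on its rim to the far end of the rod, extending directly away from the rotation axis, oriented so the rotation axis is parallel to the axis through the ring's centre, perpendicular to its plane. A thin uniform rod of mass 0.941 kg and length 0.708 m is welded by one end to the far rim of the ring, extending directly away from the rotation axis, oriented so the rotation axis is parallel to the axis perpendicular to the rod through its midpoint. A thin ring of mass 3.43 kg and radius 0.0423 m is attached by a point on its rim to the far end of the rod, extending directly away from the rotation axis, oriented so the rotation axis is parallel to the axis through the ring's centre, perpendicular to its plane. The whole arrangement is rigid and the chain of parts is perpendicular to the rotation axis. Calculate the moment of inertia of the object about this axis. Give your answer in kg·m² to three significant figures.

Thin rod: I_cm = (1/12)ML² = (1/12)(0.741)(1.02)² = 0.064245 kg·m²; axis through the centre, so I = 0.064245 kg·m².
Thin ring: I_cm = MR² = (0.561)(0.267)² = 0.039993 kg·m²; centre at d = 0.51 + 0.267 = 0.777 m, so I = I_cm + Md² gives I = 0.039993 + (0.561)(0.777)² = 0.37869 kg·m².
Thin rod: I_cm = (1/12)ML² = (1/12)(0.941)(0.708)² = 0.039307 kg·m²; centre at d = 0.51 + 0.267 + 0.267 + 0.354 = 1.398 m, so I = I_cm + Md² gives I = 0.039307 + (0.941)(1.398)² = 1.8784 kg·m².
Thin ring: I_cm = MR² = (3.43)(0.0423)² = 0.0061373 kg·m²; centre at d = 0.51 + 0.267 + 0.267 + 0.354 + 0.354 + 0.0423 = 1.7943 m, so I = I_cm + Md² gives I = 0.0061373 + (3.43)(1.7943)² = 11.049 kg·m².
Total I = 0.064245 + 0.37869 + 1.8784 + 11.049 = 13.37 kg·m².

13.4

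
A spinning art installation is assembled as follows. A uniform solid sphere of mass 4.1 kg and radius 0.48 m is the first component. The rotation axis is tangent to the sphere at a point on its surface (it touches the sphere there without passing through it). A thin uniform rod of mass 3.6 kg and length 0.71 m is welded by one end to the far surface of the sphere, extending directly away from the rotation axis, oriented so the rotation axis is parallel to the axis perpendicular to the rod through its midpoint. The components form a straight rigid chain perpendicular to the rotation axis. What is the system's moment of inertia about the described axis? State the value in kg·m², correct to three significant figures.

Solid sphere: I_cm = (2/5)MR² = (2/5)(4.1)(0.48)² = 0.37786 kg·m²; centre at d = 0.48 m, so the parallel axis theorem gives I = 0.37786 + (4.1)(0.48)² = 1.3225 kg·m².
Thin rod: I_cm = (1/12)ML² = (1/12)(3.6)(0.71)² = 0.15123 kg·m²; centre at d = 0.48 + 0.48 + 0.355 = 1.315 m, so the parallel axis theorem gives I = 0.15123 + (3.6)(1.315)² = 6.3764 kg·m².
Total I = 1.3225 + 6.3764 = 7.6989 kg·m².

7.70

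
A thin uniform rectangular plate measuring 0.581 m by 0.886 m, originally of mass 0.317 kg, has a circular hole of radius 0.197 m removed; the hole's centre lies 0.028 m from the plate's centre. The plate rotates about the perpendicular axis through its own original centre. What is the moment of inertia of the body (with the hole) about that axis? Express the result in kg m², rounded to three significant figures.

0.0281

Unpierced body about its centre: I₀ = (1/12)M(a²+b²) = (1/12)(0.317)[(0.581)² + (0.886)²] = 0.029654 kg m².
The removed disk has mass m = M·πr²/(ab) = (0.317)·π(0.197)²/(0.581·0.886) = 0.075081 kg (same uniform areal density).
Its moment of inertia about the rotation axis (parallel-axis theorem): I_hole = (1/2)mr² + md² = (1/2)(0.075081)(0.197)² + (0.075081)(0.028)² = 0.0015158 kg m².
Treating the hole as negative mass, I = I₀ − I_hole = 0.029654 − 0.0015158 = 0.028138 kg m².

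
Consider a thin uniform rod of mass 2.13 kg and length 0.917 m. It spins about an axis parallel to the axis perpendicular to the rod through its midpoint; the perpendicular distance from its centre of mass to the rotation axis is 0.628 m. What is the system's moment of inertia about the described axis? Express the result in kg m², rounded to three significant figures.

0.989

I_cm = (1/12)ML² = (1/12)(2.13)(0.917)² = 0.14926 kg m²; centre at d = 0.628 m, so I = I_cm + Md² gives I = 0.14926 + (2.13)(0.628)² = 0.9893 kg m².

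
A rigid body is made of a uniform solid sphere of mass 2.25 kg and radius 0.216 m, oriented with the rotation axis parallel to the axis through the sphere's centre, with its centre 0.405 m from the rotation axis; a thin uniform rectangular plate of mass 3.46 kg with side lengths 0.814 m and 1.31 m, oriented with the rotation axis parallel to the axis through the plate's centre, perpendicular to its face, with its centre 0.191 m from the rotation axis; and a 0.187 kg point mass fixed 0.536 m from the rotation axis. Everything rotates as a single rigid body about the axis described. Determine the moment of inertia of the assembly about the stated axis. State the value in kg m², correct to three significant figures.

1.28

Solid sphere: I_cm = (2/5)MR² = (2/5)(2.25)(0.216)² = 0.04199 kg m²; centre at d = 0.405 m, so I = I_cm + Md² gives I = 0.04199 + (2.25)(0.405)² = 0.41105 kg m².
Rectangular plate: I_cm = (1/12)M(a²+b²) = (1/12)(3.46)[(0.814)² + (1.31)²] = 0.68586 kg m²; centre at d = 0.191 m, so I = I_cm + Md² gives I = 0.68586 + (3.46)(0.191)² = 0.81208 kg m².
Point mass: I_cm = 0; centre at d = 0.536 m, so I = I_cm + Md² gives I = 0 + (0.187)(0.536)² = 0.053724 kg m².
Total I = 0.41105 + 0.81208 + 0.053724 = 1.2769 kg m².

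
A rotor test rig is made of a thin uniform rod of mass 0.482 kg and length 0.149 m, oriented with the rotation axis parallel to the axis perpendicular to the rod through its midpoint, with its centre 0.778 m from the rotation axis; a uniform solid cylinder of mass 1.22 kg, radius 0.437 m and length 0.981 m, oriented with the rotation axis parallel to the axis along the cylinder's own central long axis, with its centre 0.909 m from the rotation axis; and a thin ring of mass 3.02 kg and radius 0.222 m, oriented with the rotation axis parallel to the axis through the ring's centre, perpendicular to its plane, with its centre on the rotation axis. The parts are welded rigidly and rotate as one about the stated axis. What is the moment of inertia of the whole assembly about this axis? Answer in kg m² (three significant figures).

1.57

Thin rod: I_cm = (1/12)ML² = (1/12)(0.482)(0.149)² = 0.00089174 kg m²; centre at d = 0.778 m, so I = I_cm + Md² gives I = 0.00089174 + (0.482)(0.778)² = 0.29264 kg m².
Solid cylinder: I_cm = (1/2)MR² = (1/2)(1.22)(0.437)² = 0.11649 kg m²; centre at d = 0.909 m, so I = I_cm + Md² gives I = 0.11649 + (1.22)(0.909)² = 1.1246 kg m².
Thin ring: I_cm = MR² = (3.02)(0.222)² = 0.14884 kg m²; axis through the centre, so I = 0.14884 kg m².
Total I = 0.29264 + 1.1246 + 0.14884 = 1.566 kg m².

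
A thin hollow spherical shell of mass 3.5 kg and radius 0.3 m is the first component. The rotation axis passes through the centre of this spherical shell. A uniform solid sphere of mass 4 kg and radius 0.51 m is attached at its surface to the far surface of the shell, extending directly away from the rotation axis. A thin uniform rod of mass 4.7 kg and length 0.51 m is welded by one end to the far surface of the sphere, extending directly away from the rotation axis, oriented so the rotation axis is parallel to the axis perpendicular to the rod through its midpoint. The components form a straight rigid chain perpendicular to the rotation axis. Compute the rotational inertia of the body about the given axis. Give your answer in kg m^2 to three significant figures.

Spherical shell: I_cm = (2/3)MR² = (2/3)(3.5)(0.3)² = 0.21 kg m^2; axis through the centre, so I = 0.21 kg m^2.
Solid sphere: I_cm = (2/5)MR² = (2/5)(4)(0.51)² = 0.41616 kg m^2; centre at d = 0.3 + 0.51 = 0.81 m, so the parallel axis theorem gives I = 0.41616 + (4)(0.81)² = 3.0406 kg m^2.
Thin rod: I_cm = (1/12)ML² = (1/12)(4.7)(0.51)² = 0.10187 kg m^2; centre at d = 0.3 + 0.51 + 0.51 + 0.255 = 1.575 m, so the parallel axis theorem gives I = 0.10187 + (4.7)(1.575)² = 11.761 kg m^2.
Total I = 0.21 + 3.0406 + 11.761 = 15.011 kg m^2.

15.0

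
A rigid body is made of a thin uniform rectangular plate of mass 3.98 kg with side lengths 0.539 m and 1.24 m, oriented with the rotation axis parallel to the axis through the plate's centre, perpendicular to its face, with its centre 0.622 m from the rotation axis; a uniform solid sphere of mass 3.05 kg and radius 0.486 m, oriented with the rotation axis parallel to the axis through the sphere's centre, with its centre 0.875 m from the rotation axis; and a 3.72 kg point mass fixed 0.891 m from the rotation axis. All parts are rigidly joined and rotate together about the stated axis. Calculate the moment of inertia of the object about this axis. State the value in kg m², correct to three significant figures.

7.72

Rectangular plate: I_cm = (1/12)M(a²+b²) = (1/12)(3.98)[(0.539)² + (1.24)²] = 0.60633 kg m²; centre at d = 0.622 m, so the parallel axis theorem gives I = 0.60633 + (3.98)(0.622)² = 2.1461 kg m².
Solid sphere: I_cm = (2/5)MR² = (2/5)(3.05)(0.486)² = 0.28816 kg m²; centre at d = 0.875 m, so the parallel axis theorem gives I = 0.28816 + (3.05)(0.875)² = 2.6233 kg m².
Point mass: I_cm = 0; centre at d = 0.891 m, so the parallel axis theorem gives I = 0 + (3.72)(0.891)² = 2.9532 kg m².
Total I = 2.1461 + 2.6233 + 2.9532 = 7.7227 kg m².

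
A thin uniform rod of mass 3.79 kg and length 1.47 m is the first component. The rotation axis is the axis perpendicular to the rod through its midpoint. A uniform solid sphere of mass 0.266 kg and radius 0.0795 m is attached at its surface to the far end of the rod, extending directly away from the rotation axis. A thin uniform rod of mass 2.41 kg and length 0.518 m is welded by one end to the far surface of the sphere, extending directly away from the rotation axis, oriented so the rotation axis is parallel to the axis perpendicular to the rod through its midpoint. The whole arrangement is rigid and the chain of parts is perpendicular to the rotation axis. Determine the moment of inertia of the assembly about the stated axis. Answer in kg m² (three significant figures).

Thin rod: I_cm = (1/12)ML² = (1/12)(3.79)(1.47)² = 0.68248 kg m²; axis through the centre, so I = 0.68248 kg m².
Solid sphere: I_cm = (2/5)MR² = (2/5)(0.266)(0.0795)² = 0.00067247 kg m²; centre at d = 0.735 + 0.0795 = 0.8145 m, so I = I_cm + Md² gives I = 0.00067247 + (0.266)(0.8145)² = 0.17714 kg m².
Thin rod: I_cm = (1/12)ML² = (1/12)(2.41)(0.518)² = 0.053888 kg m²; centre at d = 0.735 + 0.0795 + 0.0795 + 0.259 = 1.153 m, so I = I_cm + Md² gives I = 0.053888 + (2.41)(1.153)² = 3.2578 kg m².
Total I = 0.68248 + 0.17714 + 3.2578 = 4.1174 kg m².

4.12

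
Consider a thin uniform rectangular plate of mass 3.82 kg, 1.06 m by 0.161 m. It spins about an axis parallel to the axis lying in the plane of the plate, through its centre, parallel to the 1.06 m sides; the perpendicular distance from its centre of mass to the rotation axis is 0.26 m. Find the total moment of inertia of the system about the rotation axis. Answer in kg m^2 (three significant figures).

I_cm = (1/12)Mb² = (1/12)(3.82)(0.161)² = 0.0082515 kg m^2; centre at d = 0.26 m, so the parallel axis theorem gives I = 0.0082515 + (3.82)(0.26)² = 0.26648 kg m^2.

0.266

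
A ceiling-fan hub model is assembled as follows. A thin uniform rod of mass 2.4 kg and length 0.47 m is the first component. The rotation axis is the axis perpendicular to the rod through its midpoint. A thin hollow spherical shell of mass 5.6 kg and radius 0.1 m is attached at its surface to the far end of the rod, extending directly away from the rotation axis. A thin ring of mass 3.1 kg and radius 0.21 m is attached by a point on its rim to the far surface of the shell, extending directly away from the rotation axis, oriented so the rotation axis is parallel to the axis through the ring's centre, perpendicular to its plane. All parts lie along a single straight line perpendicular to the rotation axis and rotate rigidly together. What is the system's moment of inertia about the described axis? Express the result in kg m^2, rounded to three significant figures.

Thin rod: I_cm = (1/12)ML² = (1/12)(2.4)(0.47)² = 0.04418 kg m^2; axis through the centre, so I = 0.04418 kg m^2.
Spherical shell: I_cm = (2/3)MR² = (2/3)(5.6)(0.1)² = 0.037333 kg m^2; centre at d = 0.235 + 0.1 = 0.335 m, so the parallel axis theorem gives I = 0.037333 + (5.6)(0.335)² = 0.66579 kg m^2.
Thin ring: I_cm = MR² = (3.1)(0.21)² = 0.13671 kg m^2; centre at d = 0.235 + 0.1 + 0.1 + 0.21 = 0.645 m, so the parallel axis theorem gives I = 0.13671 + (3.1)(0.645)² = 1.4264 kg m^2.
Total I = 0.04418 + 0.66579 + 1.4264 = 2.1364 kg m^2.

2.14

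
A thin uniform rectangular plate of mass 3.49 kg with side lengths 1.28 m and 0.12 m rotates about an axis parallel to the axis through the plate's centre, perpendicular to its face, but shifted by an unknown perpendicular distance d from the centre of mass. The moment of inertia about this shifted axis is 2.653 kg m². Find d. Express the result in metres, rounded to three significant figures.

About the centre-of-mass axis, I_cm = (1/12)M(a²+b²) = (1/12)(3.49)[(1.28)² + (0.12)²] = 0.48069 kg m².
Parallel axis theorem: I = I_cm + Md², so Md² = 2.653 − 0.48069 = 2.1723 kg m².
d = √(2.1723 / 3.49) = 0.78895 m.

0.789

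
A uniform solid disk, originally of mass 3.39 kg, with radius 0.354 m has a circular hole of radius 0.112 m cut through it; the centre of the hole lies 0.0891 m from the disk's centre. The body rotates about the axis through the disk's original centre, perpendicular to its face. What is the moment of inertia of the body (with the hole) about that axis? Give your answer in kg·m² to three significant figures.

Unpierced body about its centre: I₀ = (1/2)MR² = (1/2)(3.39)(0.354)² = 0.21241 kg·m².
The removed disk has mass m = M·(r/R)² = (3.39)(0.112/0.354)² = 0.33934 kg (same uniform areal density).
Its moment of inertia about the rotation axis (parallel-axis theorem): I_hole = (1/2)mr² + md² = (1/2)(0.33934)(0.112)² + (0.33934)(0.0891)² = 0.0048222 kg·m².
Treating the hole as negative mass, I = I₀ − I_hole = 0.21241 − 0.0048222 = 0.20759 kg·m².

0.208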